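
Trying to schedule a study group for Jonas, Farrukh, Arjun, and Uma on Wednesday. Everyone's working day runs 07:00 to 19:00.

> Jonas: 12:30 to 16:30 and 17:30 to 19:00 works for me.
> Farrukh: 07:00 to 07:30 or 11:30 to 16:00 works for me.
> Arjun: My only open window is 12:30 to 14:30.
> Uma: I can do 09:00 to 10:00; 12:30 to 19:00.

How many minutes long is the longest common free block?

Jonas ∩ Farrukh: 12:30-16:00.
Jonas ∩ Farrukh ∩ Arjun: 12:30-14:30.
Jonas ∩ Farrukh ∩ Arjun ∩ Uma: 12:30-14:30.
Those are the intersection windows.
The longest is 12:30-14:30 at 120 minutes.

120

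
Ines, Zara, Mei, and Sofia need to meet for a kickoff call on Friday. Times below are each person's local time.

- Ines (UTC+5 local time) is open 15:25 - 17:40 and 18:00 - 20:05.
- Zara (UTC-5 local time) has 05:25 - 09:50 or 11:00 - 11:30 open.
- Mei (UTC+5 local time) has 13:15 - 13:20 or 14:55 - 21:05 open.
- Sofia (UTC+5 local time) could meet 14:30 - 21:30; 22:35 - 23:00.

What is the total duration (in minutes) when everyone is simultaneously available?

Ines in UTC: 10:25-12:40, 13:00-15:05 (subtract 5h to convert from UTC+5).
Zara in UTC: 10:25-14:50, 16:00-16:30 (add 5h to convert from UTC-5).
Mei in UTC: 08:15-08:20, 09:55-16:05 (subtract 5h to convert from UTC+5).
Sofia in UTC: 09:30-16:30, 17:35-18:00 (subtract 5h to convert from UTC+5).
Ines ∩ Zara: 10:25-12:40, 13:00-14:50.
Ines ∩ Zara ∩ Mei: 10:25-12:40, 13:00-14:50.
Ines ∩ Zara ∩ Mei ∩ Sofia: 10:25-12:40, 13:00-14:50.
So the common availability across everyone is 10:25-12:40, 13:00-14:50.
Summing the common windows: 135 + 110 = 245 minutes.

245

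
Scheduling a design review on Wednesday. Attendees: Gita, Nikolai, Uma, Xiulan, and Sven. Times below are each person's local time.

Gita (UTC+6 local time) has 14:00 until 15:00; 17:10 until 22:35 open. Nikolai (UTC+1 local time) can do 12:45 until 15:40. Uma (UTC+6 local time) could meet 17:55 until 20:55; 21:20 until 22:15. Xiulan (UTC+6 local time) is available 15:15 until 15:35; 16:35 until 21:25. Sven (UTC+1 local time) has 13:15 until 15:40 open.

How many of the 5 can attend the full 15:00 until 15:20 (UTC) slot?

Gita in UTC: 08:00-09:00, 11:10-16:35 (subtract 6h to convert from UTC+6).
Nikolai in UTC: 11:45-14:40 (subtract 1h to convert from UTC+1).
Uma in UTC: 11:55-14:55, 15:20-16:15 (subtract 6h to convert from UTC+6).
Xiulan in UTC: 09:15-09:35, 10:35-15:25 (subtract 6h to convert from UTC+6).
Sven in UTC: 12:15-14:40 (subtract 1h to convert from UTC+1).
Gita and Xiulan can make the full 15:00-15:20 slot — that's 2.

2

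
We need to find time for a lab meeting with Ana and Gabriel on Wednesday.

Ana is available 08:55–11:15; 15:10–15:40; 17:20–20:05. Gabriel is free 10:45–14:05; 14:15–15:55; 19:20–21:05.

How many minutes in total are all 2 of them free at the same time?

105

Ana ∩ Gabriel: 10:45-11:15, 15:10-15:40, 19:20-20:05.
So the common availability across everyone is 10:45-11:15, 15:10-15:40, 19:20-20:05.
Summing the common windows: 30 + 30 + 45 = 105 minutes.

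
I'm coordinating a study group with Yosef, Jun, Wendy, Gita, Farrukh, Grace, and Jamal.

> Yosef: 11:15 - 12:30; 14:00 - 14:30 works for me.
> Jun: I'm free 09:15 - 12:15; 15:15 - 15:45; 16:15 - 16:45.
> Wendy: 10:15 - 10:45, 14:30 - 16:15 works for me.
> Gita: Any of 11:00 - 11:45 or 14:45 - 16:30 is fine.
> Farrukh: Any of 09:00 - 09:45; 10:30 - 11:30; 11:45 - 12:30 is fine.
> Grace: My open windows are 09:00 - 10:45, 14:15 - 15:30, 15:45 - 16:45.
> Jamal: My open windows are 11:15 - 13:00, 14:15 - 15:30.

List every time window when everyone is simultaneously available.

Yosef ∩ Jun: 11:15-12:15.
Yosef ∩ Jun ∩ Wendy: ∅.
Yosef ∩ Jun ∩ Wendy ∩ Gita: ∅.
Yosef ∩ Jun ∩ Wendy ∩ Gita ∩ Farrukh: ∅.
Yosef ∩ Jun ∩ Wendy ∩ Gita ∩ Farrukh ∩ Grace: ∅.
Yosef ∩ Jun ∩ Wendy ∩ Gita ∩ Farrukh ∩ Grace ∩ Jamal: ∅.
There is no time when everyone is free.

none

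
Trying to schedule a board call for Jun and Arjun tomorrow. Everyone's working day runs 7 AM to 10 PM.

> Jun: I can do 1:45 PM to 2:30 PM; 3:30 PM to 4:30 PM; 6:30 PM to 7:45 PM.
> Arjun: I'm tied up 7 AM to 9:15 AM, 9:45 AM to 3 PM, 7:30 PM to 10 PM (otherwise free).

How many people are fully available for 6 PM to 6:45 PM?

1

Jun free: 13:45-14:30, 15:30-16:30, 18:30-19:45.
Arjun free: 09:15-09:45, 15:00-19:30 (invert busy blocks within the working day).
Arjun can make the full 18:00-18:45 slot — that's 1.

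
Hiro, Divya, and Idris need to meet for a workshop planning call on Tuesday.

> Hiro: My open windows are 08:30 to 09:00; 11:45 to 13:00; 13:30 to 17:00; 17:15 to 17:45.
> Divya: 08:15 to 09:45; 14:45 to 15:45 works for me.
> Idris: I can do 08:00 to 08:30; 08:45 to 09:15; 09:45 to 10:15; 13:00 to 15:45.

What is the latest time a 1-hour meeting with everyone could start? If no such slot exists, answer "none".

Hiro ∩ Divya: 08:30-09:00, 14:45-15:45.
Hiro ∩ Divya ∩ Idris: 08:45-09:00, 14:45-15:45.
So the common availability across everyone is 08:45-09:00, 14:45-15:45.
The last common window of at least 60 minutes is 14:45-15:45; a 60-minute meeting can start as late as 14:45 and still end by 15:45.

14:45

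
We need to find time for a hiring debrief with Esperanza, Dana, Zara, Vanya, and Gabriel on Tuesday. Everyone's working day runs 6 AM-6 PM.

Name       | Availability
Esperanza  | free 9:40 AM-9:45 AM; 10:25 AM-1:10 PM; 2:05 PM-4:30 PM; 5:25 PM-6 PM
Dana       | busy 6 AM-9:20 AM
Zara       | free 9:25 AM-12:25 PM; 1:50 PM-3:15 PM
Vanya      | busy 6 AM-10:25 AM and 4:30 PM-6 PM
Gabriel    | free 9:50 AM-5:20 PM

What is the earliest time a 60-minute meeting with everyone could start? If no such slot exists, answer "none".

10:25

Esperanza free: 09:40-09:45, 10:25-13:10, 14:05-16:30, 17:25-18:00.
Dana free: 09:20-18:00 (invert busy blocks within the working day).
Zara free: 09:25-12:25, 13:50-15:15.
Vanya free: 10:25-16:30 (invert busy blocks within the working day).
Gabriel free: 09:50-17:20.
Esperanza ∩ Dana: 09:40-09:45, 10:25-13:10, 14:05-16:30, 17:25-18:00.
Esperanza ∩ Dana ∩ Zara: 09:40-09:45, 10:25-12:25, 14:05-15:15.
Esperanza ∩ Dana ∩ Zara ∩ Vanya: 10:25-12:25, 14:05-15:15.
Esperanza ∩ Dana ∩ Zara ∩ Vanya ∩ Gabriel: 10:25-12:25, 14:05-15:15.
The first common window of at least 60 minutes is 10:25-12:25, so the earliest start is 10:25.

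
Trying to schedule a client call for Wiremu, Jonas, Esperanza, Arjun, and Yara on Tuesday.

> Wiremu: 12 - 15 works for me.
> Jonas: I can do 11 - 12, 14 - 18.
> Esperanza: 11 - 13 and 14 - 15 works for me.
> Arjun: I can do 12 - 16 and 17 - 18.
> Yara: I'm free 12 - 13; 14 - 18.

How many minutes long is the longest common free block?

60

Wiremu ∩ Jonas: 14:00-15:00.
Wiremu ∩ Jonas ∩ Esperanza: 14:00-15:00.
Wiremu ∩ Jonas ∩ Esperanza ∩ Arjun: 14:00-15:00.
Wiremu ∩ Jonas ∩ Esperanza ∩ Arjun ∩ Yara: 14:00-15:00.
Those are the intersection windows.
The longest is 14:00-15:00 at 60 minutes.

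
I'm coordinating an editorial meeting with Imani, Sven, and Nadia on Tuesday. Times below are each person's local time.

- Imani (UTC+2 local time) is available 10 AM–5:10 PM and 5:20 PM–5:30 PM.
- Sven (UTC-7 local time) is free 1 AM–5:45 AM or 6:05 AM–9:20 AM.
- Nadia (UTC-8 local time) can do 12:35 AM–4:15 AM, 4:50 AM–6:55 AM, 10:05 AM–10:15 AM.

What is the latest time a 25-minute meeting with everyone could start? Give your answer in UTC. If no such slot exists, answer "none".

Imani in UTC: 08:00-15:10, 15:20-15:30 (subtract 2h to convert from UTC+2).
Sven in UTC: 08:00-12:45, 13:05-16:20 (add 7h to convert from UTC-7).
Nadia in UTC: 08:35-12:15, 12:50-14:55, 18:05-18:15 (add 8h to convert from UTC-8).
Imani ∩ Sven: 08:00-12:45, 13:05-15:10, 15:20-15:30.
Imani ∩ Sven ∩ Nadia: 08:35-12:15, 13:05-14:55.
The last common window of at least 25 minutes is 13:05-14:55; a 25-minute meeting can start as late as 14:30 and still end by 14:55.

14:30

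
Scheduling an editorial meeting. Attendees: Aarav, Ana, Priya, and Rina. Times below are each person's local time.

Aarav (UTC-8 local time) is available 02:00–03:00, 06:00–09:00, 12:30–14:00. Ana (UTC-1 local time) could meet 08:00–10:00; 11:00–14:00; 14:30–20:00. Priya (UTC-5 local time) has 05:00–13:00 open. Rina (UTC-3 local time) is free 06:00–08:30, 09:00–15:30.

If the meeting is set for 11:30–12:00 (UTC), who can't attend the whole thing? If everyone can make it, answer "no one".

Aarav in UTC: 10:00-11:00, 14:00-17:00, 20:30-22:00 (add 8h to convert from UTC-8).
Ana in UTC: 09:00-11:00, 12:00-15:00, 15:30-21:00 (add 1h to convert from UTC-1).
Priya in UTC: 10:00-18:00 (add 5h to convert from UTC-5).
Rina in UTC: 09:00-11:30, 12:00-18:30 (add 3h to convert from UTC-3).
Aarav: not fully free for 11:30-12:00. Ana: not fully free for 11:30-12:00. Priya: free for 11:30-12:00. Rina: not fully free for 11:30-12:00.

Aarav, Ana, Rina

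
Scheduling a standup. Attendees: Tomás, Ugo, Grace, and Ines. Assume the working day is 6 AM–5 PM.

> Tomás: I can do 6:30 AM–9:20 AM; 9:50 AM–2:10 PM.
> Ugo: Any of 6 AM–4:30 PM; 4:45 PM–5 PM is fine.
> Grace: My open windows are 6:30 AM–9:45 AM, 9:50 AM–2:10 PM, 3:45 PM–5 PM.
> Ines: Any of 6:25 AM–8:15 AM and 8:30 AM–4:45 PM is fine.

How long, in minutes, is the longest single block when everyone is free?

260

Tomás ∩ Ugo: 06:30-09:20, 09:50-14:10.
Tomás ∩ Ugo ∩ Grace: 06:30-09:20, 09:50-14:10.
Tomás ∩ Ugo ∩ Grace ∩ Ines: 06:30-08:15, 08:30-09:20, 09:50-14:10.
So the common availability across everyone is 06:30-08:15, 08:30-09:20, 09:50-14:10.
The longest is 09:50-14:10 at 260 minutes.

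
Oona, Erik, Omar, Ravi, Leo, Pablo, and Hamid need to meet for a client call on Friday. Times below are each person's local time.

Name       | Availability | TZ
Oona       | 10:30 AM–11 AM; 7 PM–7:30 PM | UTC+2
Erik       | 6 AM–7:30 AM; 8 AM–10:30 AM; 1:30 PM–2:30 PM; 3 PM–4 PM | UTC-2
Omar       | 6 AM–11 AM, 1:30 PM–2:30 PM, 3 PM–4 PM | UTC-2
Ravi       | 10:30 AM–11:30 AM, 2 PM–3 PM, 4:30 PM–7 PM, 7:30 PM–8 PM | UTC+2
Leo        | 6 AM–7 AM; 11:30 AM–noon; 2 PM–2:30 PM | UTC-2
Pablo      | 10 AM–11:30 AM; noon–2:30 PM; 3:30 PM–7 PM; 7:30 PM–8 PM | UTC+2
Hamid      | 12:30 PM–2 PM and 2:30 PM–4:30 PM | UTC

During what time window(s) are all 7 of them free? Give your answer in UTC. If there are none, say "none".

none

Oona in UTC: 08:30-09:00, 17:00-17:30 (subtract 2h to convert from UTC+2).
Erik in UTC: 08:00-09:30, 10:00-12:30, 15:30-16:30, 17:00-18:00 (add 2h to convert from UTC-2).
Omar in UTC: 08:00-13:00, 15:30-16:30, 17:00-18:00 (add 2h to convert from UTC-2).
Ravi in UTC: 08:30-09:30, 12:00-13:00, 14:30-17:00, 17:30-18:00 (subtract 2h to convert from UTC+2).
Leo in UTC: 08:00-09:00, 13:30-14:00, 16:00-16:30 (add 2h to convert from UTC-2).
Pablo in UTC: 08:00-09:30, 10:00-12:30, 13:30-17:00, 17:30-18:00 (subtract 2h to convert from UTC+2).
Hamid in UTC: 12:30-14:00, 14:30-16:30.
Oona ∩ Erik: 08:30-09:00, 17:00-17:30.
Oona ∩ Erik ∩ Omar: 08:30-09:00, 17:00-17:30.
Oona ∩ Erik ∩ Omar ∩ Ravi: 08:30-09:00.
Oona ∩ Erik ∩ Omar ∩ Ravi ∩ Leo: 08:30-09:00.
Oona ∩ Erik ∩ Omar ∩ Ravi ∩ Leo ∩ Pablo: 08:30-09:00.
Oona ∩ Erik ∩ Omar ∩ Ravi ∩ Leo ∩ Pablo ∩ Hamid: ∅.
There is no time when everyone is free.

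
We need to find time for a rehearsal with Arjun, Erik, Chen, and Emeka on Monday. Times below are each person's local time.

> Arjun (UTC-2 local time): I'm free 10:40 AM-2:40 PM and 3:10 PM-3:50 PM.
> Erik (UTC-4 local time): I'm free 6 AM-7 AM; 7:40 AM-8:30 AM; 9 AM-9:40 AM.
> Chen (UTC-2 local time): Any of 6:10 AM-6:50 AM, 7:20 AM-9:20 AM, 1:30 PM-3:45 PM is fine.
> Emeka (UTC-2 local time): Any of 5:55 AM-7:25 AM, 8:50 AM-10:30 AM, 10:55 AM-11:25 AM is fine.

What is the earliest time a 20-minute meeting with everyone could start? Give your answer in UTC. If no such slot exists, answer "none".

Arjun in UTC: 12:40-16:40, 17:10-17:50 (add 2h to convert from UTC-2).
Erik in UTC: 10:00-11:00, 11:40-12:30, 13:00-13:40 (add 4h to convert from UTC-4).
Chen in UTC: 08:10-08:50, 09:20-11:20, 15:30-17:45 (add 2h to convert from UTC-2).
Emeka in UTC: 07:55-09:25, 10:50-12:30, 12:55-13:25 (add 2h to convert from UTC-2).
Arjun ∩ Erik: 13:00-13:40.
Arjun ∩ Erik ∩ Chen: ∅.
Arjun ∩ Erik ∩ Chen ∩ Emeka: ∅.
There is no time when everyone is free.
No common window is at least 20 minutes long.

none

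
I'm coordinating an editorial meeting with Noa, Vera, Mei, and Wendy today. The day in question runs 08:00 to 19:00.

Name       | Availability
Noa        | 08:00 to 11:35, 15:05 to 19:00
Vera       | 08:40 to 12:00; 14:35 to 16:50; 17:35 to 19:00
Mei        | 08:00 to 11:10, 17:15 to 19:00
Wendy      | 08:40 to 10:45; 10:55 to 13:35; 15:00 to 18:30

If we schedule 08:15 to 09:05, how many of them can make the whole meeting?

Noa and Mei can make the full 08:15-09:05 slot — that's 2.

2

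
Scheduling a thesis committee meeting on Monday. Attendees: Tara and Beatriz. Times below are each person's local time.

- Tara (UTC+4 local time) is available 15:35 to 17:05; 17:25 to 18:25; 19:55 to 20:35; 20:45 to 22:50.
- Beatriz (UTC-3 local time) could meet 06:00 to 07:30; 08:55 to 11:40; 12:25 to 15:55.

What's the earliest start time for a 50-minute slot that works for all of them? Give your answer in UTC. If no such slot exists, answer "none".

Tara in UTC: 11:35-13:05, 13:25-14:25, 15:55-16:35, 16:45-18:50 (subtract 4h to convert from UTC+4).
Beatriz in UTC: 09:00-10:30, 11:55-14:40, 15:25-18:55 (add 3h to convert from UTC-3).
Tara ∩ Beatriz: 11:55-13:05, 13:25-14:25, 15:55-16:35, 16:45-18:50.
So the common availability across everyone is 11:55-13:05, 13:25-14:25, 15:55-16:35, 16:45-18:50.
The first common window of at least 50 minutes is 11:55-13:05, so the earliest start is 11:55.

11:55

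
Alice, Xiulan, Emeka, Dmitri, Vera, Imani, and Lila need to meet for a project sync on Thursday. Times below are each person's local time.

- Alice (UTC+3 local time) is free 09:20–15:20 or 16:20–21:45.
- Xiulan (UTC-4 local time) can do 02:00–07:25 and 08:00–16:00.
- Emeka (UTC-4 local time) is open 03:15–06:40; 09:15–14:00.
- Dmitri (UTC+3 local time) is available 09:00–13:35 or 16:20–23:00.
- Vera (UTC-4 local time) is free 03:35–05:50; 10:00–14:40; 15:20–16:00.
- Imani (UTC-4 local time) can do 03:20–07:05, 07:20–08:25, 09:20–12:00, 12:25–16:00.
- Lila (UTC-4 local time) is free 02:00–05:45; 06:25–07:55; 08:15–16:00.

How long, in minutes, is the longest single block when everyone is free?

130

Alice in UTC: 06:20-12:20, 13:20-18:45 (subtract 3h to convert from UTC+3).
Xiulan in UTC: 06:00-11:25, 12:00-20:00 (add 4h to convert from UTC-4).
Emeka in UTC: 07:15-10:40, 13:15-18:00 (add 4h to convert from UTC-4).
Dmitri in UTC: 06:00-10:35, 13:20-20:00 (subtract 3h to convert from UTC+3).
Vera in UTC: 07:35-09:50, 14:00-18:40, 19:20-20:00 (add 4h to convert from UTC-4).
Imani in UTC: 07:20-11:05, 11:20-12:25, 13:20-16:00, 16:25-20:00 (add 4h to convert from UTC-4).
Lila in UTC: 06:00-09:45, 10:25-11:55, 12:15-20:00 (add 4h to convert from UTC-4).
Alice ∩ Xiulan: 06:20-11:25, 12:00-12:20, 13:20-18:45.
Alice ∩ Xiulan ∩ Emeka: 07:15-10:40, 13:20-18:00.
Alice ∩ Xiulan ∩ Emeka ∩ Dmitri: 07:15-10:35, 13:20-18:00.
Alice ∩ Xiulan ∩ Emeka ∩ Dmitri ∩ Vera: 07:35-09:50, 14:00-18:00.
Alice ∩ Xiulan ∩ Emeka ∩ Dmitri ∩ Vera ∩ Imani: 07:35-09:50, 14:00-16:00, 16:25-18:00.
Alice ∩ Xiulan ∩ Emeka ∩ Dmitri ∩ Vera ∩ Imani ∩ Lila: 07:35-09:45, 14:00-16:00, 16:25-18:00.
The longest is 07:35-09:45 at 130 minutes.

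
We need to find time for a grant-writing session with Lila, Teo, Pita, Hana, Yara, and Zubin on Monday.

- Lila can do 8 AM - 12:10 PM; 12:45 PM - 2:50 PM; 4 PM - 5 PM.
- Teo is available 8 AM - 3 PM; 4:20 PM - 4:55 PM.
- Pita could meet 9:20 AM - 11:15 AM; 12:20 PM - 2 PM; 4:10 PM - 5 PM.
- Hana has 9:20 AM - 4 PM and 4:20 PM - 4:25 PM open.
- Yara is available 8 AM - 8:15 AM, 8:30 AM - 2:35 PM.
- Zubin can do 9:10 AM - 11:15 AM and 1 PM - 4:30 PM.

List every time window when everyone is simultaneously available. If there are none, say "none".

09:20-11:15, 13:00-14:00

Lila ∩ Teo: 08:00-12:10, 12:45-14:50, 16:20-16:55.
Lila ∩ Teo ∩ Pita: 09:20-11:15, 12:45-14:00, 16:20-16:55.
Lila ∩ Teo ∩ Pita ∩ Hana: 09:20-11:15, 12:45-14:00, 16:20-16:25.
Lila ∩ Teo ∩ Pita ∩ Hana ∩ Yara: 09:20-11:15, 12:45-14:00.
Lila ∩ Teo ∩ Pita ∩ Hana ∩ Yara ∩ Zubin: 09:20-11:15, 13:00-14:00.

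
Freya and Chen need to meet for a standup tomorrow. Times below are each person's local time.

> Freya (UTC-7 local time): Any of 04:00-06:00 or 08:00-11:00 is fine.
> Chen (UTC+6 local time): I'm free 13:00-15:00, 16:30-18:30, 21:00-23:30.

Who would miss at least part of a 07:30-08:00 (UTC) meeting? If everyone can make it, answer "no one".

Freya in UTC: 11:00-13:00, 15:00-18:00 (add 7h to convert from UTC-7).
Chen in UTC: 07:00-09:00, 10:30-12:30, 15:00-17:30 (subtract 6h to convert from UTC+6).
Freya: not fully free for 07:30-08:00. Chen: free for 07:30-08:00.

Freya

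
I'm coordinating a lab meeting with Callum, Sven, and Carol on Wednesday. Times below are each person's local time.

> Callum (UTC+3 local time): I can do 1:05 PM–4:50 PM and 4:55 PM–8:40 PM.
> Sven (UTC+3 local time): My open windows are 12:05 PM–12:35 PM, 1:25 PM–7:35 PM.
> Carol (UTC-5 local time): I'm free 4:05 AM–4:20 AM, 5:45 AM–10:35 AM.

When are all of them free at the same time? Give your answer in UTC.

Callum in UTC: 10:05-13:50, 13:55-17:40 (subtract 3h to convert from UTC+3).
Sven in UTC: 09:05-09:35, 10:25-16:35 (subtract 3h to convert from UTC+3).
Carol in UTC: 09:05-09:20, 10:45-15:35 (add 5h to convert from UTC-5).
Callum ∩ Sven: 10:25-13:50, 13:55-16:35.
Callum ∩ Sven ∩ Carol: 10:45-13:50, 13:55-15:35.
Those are the intersection windows.

10:45-13:50, 13:55-15:35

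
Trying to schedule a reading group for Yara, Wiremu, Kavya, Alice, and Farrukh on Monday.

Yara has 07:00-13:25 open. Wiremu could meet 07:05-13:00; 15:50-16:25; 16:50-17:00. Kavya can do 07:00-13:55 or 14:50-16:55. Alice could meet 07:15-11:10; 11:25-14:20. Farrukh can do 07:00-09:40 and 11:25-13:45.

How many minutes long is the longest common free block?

Yara ∩ Wiremu: 07:05-13:00.
Yara ∩ Wiremu ∩ Kavya: 07:05-13:00.
Yara ∩ Wiremu ∩ Kavya ∩ Alice: 07:15-11:10, 11:25-13:00.
Yara ∩ Wiremu ∩ Kavya ∩ Alice ∩ Farrukh: 07:15-09:40, 11:25-13:00.
The longest is 07:15-09:40 at 145 minutes.

145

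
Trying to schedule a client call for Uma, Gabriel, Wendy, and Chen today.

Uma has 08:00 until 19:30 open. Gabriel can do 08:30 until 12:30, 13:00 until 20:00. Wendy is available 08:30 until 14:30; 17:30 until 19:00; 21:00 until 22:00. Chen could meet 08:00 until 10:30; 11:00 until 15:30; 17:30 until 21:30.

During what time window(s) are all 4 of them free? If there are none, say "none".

08:30-10:30, 11:00-12:30, 13:00-14:30, 17:30-19:00

Uma ∩ Gabriel: 08:30-12:30, 13:00-19:30.
Uma ∩ Gabriel ∩ Wendy: 08:30-12:30, 13:00-14:30, 17:30-19:00.
Uma ∩ Gabriel ∩ Wendy ∩ Chen: 08:30-10:30, 11:00-12:30, 13:00-14:30, 17:30-19:00.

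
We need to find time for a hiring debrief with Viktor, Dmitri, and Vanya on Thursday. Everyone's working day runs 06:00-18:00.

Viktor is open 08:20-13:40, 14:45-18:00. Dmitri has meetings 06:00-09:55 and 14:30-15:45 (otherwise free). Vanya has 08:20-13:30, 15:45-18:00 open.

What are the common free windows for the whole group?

09:55-13:30, 15:45-18:00

Viktor free: 08:20-13:40, 14:45-18:00.
Dmitri free: 09:55-14:30, 15:45-18:00 (invert busy blocks within the working day).
Vanya free: 08:20-13:30, 15:45-18:00.
Viktor ∩ Dmitri: 09:55-13:40, 15:45-18:00.
Viktor ∩ Dmitri ∩ Vanya: 09:55-13:30, 15:45-18:00.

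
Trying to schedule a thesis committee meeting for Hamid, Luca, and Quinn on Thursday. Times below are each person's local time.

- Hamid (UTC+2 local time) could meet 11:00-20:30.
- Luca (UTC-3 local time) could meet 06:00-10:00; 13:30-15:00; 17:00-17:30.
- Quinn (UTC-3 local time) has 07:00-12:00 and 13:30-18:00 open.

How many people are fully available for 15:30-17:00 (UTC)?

1

Hamid in UTC: 09:00-18:30 (subtract 2h to convert from UTC+2).
Luca in UTC: 09:00-13:00, 16:30-18:00, 20:00-20:30 (add 3h to convert from UTC-3).
Quinn in UTC: 10:00-15:00, 16:30-21:00 (add 3h to convert from UTC-3).
Hamid can make the full 15:30-17:00 slot — that's 1.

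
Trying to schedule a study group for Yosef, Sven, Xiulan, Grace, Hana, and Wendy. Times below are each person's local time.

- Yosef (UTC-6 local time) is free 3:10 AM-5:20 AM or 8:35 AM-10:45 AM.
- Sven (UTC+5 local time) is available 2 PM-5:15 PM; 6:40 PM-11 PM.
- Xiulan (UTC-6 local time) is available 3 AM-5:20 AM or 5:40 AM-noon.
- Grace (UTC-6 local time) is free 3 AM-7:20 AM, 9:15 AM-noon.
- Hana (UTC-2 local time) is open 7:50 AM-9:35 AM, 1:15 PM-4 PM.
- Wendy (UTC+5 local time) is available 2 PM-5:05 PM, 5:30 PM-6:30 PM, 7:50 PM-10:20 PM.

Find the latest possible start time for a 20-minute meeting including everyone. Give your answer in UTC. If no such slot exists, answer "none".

16:25

Yosef in UTC: 09:10-11:20, 14:35-16:45 (add 6h to convert from UTC-6).
Sven in UTC: 09:00-12:15, 13:40-18:00 (subtract 5h to convert from UTC+5).
Xiulan in UTC: 09:00-11:20, 11:40-18:00 (add 6h to convert from UTC-6).
Grace in UTC: 09:00-13:20, 15:15-18:00 (add 6h to convert from UTC-6).
Hana in UTC: 09:50-11:35, 15:15-18:00 (add 2h to convert from UTC-2).
Wendy in UTC: 09:00-12:05, 12:30-13:30, 14:50-17:20 (subtract 5h to convert from UTC+5).
Yosef ∩ Sven: 09:10-11:20, 14:35-16:45.
Yosef ∩ Sven ∩ Xiulan: 09:10-11:20, 14:35-16:45.
Yosef ∩ Sven ∩ Xiulan ∩ Grace: 09:10-11:20, 15:15-16:45.
Yosef ∩ Sven ∩ Xiulan ∩ Grace ∩ Hana: 09:50-11:20, 15:15-16:45.
Yosef ∩ Sven ∩ Xiulan ∩ Grace ∩ Hana ∩ Wendy: 09:50-11:20, 15:15-16:45.
Those are the intersection windows.
The last common window of at least 20 minutes is 15:15-16:45; a 20-minute meeting can start as late as 16:25 and still end by 16:45.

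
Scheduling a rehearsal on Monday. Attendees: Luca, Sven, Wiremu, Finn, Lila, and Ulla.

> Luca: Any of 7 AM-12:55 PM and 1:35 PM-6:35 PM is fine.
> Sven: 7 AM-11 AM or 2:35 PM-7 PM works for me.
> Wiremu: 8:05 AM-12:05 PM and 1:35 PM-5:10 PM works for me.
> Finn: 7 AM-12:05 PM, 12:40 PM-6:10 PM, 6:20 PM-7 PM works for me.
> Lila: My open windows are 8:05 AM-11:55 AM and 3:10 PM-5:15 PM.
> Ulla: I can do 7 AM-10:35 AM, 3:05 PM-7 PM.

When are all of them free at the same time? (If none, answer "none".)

Luca ∩ Sven: 07:00-11:00, 14:35-18:35.
Luca ∩ Sven ∩ Wiremu: 08:05-11:00, 14:35-17:10.
Luca ∩ Sven ∩ Wiremu ∩ Finn: 08:05-11:00, 14:35-17:10.
Luca ∩ Sven ∩ Wiremu ∩ Finn ∩ Lila: 08:05-11:00, 15:10-17:10.
Luca ∩ Sven ∩ Wiremu ∩ Finn ∩ Lila ∩ Ulla: 08:05-10:35, 15:10-17:10.

08:05-10:35, 15:10-17:10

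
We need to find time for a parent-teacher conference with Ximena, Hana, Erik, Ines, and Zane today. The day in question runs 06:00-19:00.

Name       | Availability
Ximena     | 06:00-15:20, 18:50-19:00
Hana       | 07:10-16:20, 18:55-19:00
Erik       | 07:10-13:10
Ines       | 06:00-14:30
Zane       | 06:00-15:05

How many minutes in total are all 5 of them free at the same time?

360

Ximena ∩ Hana: 07:10-15:20, 18:55-19:00.
Ximena ∩ Hana ∩ Erik: 07:10-13:10.
Ximena ∩ Hana ∩ Erik ∩ Ines: 07:10-13:10.
Ximena ∩ Hana ∩ Erik ∩ Ines ∩ Zane: 07:10-13:10.
So the common availability across everyone is 07:10-13:10.
That's a single block of 360 minutes.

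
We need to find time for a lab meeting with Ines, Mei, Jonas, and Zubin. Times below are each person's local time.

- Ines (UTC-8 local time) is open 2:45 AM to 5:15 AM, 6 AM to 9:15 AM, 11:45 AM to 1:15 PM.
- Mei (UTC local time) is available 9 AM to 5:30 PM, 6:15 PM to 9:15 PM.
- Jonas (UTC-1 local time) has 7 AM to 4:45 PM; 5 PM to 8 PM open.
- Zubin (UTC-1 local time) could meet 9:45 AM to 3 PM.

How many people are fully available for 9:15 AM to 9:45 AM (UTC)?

2

Ines in UTC: 10:45-13:15, 14:00-17:15, 19:45-21:15 (add 8h to convert from UTC-8).
Mei in UTC: 09:00-17:30, 18:15-21:15.
Jonas in UTC: 08:00-17:45, 18:00-21:00 (add 1h to convert from UTC-1).
Zubin in UTC: 10:45-16:00 (add 1h to convert from UTC-1).
Mei and Jonas can make the full 09:15-09:45 slot — that's 2.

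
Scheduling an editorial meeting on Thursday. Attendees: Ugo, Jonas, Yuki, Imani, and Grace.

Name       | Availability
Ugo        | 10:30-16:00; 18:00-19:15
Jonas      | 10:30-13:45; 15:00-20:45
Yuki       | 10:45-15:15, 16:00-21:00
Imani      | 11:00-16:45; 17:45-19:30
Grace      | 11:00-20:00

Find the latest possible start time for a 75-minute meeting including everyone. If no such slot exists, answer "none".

18:00

Ugo ∩ Jonas: 10:30-13:45, 15:00-16:00, 18:00-19:15.
Ugo ∩ Jonas ∩ Yuki: 10:45-13:45, 15:00-15:15, 18:00-19:15.
Ugo ∩ Jonas ∩ Yuki ∩ Imani: 11:00-13:45, 15:00-15:15, 18:00-19:15.
Ugo ∩ Jonas ∩ Yuki ∩ Imani ∩ Grace: 11:00-13:45, 15:00-15:15, 18:00-19:15.
Those are the intersection windows.
The last common window of at least 75 minutes is 18:00-19:15; a 75-minute meeting can start as late as 18:00 and still end by 19:15.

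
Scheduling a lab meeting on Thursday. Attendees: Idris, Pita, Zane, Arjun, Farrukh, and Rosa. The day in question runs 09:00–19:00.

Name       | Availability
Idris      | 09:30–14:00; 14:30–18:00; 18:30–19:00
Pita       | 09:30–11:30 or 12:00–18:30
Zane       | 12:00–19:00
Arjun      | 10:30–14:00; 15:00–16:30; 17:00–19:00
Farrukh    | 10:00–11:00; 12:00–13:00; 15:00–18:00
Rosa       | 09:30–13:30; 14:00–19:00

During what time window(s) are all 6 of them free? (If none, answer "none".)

12:00-13:00, 15:00-16:30, 17:00-18:00

Idris ∩ Pita: 09:30-11:30, 12:00-14:00, 14:30-18:00.
Idris ∩ Pita ∩ Zane: 12:00-14:00, 14:30-18:00.
Idris ∩ Pita ∩ Zane ∩ Arjun: 12:00-14:00, 15:00-16:30, 17:00-18:00.
Idris ∩ Pita ∩ Zane ∩ Arjun ∩ Farrukh: 12:00-13:00, 15:00-16:30, 17:00-18:00.
Idris ∩ Pita ∩ Zane ∩ Arjun ∩ Farrukh ∩ Rosa: 12:00-13:00, 15:00-16:30, 17:00-18:00.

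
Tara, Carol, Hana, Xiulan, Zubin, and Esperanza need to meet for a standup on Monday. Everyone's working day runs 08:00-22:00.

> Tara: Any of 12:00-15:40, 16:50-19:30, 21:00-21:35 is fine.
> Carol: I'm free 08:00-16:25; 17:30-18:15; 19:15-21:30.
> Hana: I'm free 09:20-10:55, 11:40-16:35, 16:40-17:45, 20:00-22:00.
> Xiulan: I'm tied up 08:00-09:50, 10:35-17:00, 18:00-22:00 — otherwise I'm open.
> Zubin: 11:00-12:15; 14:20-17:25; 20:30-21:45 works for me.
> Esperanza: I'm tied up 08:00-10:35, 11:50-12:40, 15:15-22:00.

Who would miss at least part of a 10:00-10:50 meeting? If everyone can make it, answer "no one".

Esperanza, Tara, Xiulan, Zubin

Tara free: 12:00-15:40, 16:50-19:30, 21:00-21:35.
Carol free: 08:00-16:25, 17:30-18:15, 19:15-21:30.
Hana free: 09:20-10:55, 11:40-16:35, 16:40-17:45, 20:00-22:00.
Xiulan free: 09:50-10:35, 17:00-18:00 (invert busy blocks within the working day).
Zubin free: 11:00-12:15, 14:20-17:25, 20:30-21:45.
Esperanza free: 10:35-11:50, 12:40-15:15 (invert busy blocks within the working day).
Tara: not fully free for 10:00-10:50. Carol: free for 10:00-10:50. Hana: free for 10:00-10:50. Xiulan: not fully free for 10:00-10:50. Zubin: not fully free for 10:00-10:50. Esperanza: not fully free for 10:00-10:50.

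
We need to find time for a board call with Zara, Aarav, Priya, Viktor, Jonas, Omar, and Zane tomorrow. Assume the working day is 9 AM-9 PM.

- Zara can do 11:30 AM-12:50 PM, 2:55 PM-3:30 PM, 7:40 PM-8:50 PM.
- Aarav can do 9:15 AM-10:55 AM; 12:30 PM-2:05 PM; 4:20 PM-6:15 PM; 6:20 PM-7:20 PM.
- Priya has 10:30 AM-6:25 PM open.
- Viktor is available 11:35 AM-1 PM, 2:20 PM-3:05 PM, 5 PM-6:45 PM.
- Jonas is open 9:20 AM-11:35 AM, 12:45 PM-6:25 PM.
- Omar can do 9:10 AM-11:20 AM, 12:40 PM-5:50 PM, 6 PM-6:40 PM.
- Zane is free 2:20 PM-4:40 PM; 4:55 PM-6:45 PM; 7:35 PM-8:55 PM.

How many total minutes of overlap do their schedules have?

0

Zara ∩ Aarav: 12:30-12:50.
Zara ∩ Aarav ∩ Priya: 12:30-12:50.
Zara ∩ Aarav ∩ Priya ∩ Viktor: 12:30-12:50.
Zara ∩ Aarav ∩ Priya ∩ Viktor ∩ Jonas: 12:45-12:50.
Zara ∩ Aarav ∩ Priya ∩ Viktor ∩ Jonas ∩ Omar: 12:45-12:50.
Zara ∩ Aarav ∩ Priya ∩ Viktor ∩ Jonas ∩ Omar ∩ Zane: ∅.
There is no time when everyone is free.
There is no common window, so the total is 0 minutes.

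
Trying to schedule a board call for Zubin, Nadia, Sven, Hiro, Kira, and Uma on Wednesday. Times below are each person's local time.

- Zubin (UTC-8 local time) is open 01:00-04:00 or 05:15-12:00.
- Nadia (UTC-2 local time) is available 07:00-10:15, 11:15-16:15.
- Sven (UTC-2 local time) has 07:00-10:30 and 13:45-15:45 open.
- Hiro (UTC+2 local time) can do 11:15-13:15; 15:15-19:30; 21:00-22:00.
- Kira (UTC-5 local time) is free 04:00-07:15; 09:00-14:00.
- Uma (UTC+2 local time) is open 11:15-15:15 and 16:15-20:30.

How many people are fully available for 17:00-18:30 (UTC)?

Zubin in UTC: 09:00-12:00, 13:15-20:00 (add 8h to convert from UTC-8).
Nadia in UTC: 09:00-12:15, 13:15-18:15 (add 2h to convert from UTC-2).
Sven in UTC: 09:00-12:30, 15:45-17:45 (add 2h to convert from UTC-2).
Hiro in UTC: 09:15-11:15, 13:15-17:30, 19:00-20:00 (subtract 2h to convert from UTC+2).
Kira in UTC: 09:00-12:15, 14:00-19:00 (add 5h to convert from UTC-5).
Uma in UTC: 09:15-13:15, 14:15-18:30 (subtract 2h to convert from UTC+2).
Zubin, Kira, and Uma can make the full 17:00-18:30 slot — that's 3.

3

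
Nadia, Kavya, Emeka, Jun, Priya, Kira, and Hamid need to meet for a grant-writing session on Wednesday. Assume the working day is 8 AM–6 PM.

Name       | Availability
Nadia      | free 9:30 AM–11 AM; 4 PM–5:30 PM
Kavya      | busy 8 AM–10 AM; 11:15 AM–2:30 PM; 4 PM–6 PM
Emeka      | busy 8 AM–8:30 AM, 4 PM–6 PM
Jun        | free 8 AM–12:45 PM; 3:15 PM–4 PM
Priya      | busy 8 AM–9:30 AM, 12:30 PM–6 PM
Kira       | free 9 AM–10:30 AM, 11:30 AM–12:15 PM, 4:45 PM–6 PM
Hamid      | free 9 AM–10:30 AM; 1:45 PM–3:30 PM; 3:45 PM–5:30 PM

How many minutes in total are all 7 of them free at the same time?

Nadia free: 09:30-11:00, 16:00-17:30.
Kavya free: 10:00-11:15, 14:30-16:00 (invert busy blocks within the working day).
Emeka free: 08:30-16:00 (invert busy blocks within the working day).
Jun free: 08:00-12:45, 15:15-16:00.
Priya free: 09:30-12:30 (invert busy blocks within the working day).
Kira free: 09:00-10:30, 11:30-12:15, 16:45-18:00.
Hamid free: 09:00-10:30, 13:45-15:30, 15:45-17:30.
Nadia ∩ Kavya: 10:00-11:00.
Nadia ∩ Kavya ∩ Emeka: 10:00-11:00.
Nadia ∩ Kavya ∩ Emeka ∩ Jun: 10:00-11:00.
Nadia ∩ Kavya ∩ Emeka ∩ Jun ∩ Priya: 10:00-11:00.
Nadia ∩ Kavya ∩ Emeka ∩ Jun ∩ Priya ∩ Kira: 10:00-10:30.
Nadia ∩ Kavya ∩ Emeka ∩ Jun ∩ Priya ∩ Kira ∩ Hamid: 10:00-10:30.
So the common availability across everyone is 10:00-10:30.
That's a single block of 30 minutes.

30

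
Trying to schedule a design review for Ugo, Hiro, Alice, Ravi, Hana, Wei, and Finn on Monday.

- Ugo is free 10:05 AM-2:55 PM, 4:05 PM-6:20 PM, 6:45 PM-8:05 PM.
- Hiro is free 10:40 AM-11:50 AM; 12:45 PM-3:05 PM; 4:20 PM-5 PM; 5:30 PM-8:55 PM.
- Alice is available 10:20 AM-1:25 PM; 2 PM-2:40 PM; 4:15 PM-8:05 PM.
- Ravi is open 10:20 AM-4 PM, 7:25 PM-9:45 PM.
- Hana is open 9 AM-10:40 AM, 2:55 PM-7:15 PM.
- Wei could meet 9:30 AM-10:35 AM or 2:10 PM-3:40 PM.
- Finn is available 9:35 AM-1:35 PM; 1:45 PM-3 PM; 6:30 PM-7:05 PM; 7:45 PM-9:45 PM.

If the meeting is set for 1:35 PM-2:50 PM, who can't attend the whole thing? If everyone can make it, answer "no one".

Ugo: free for 13:35-14:50. Hiro: free for 13:35-14:50. Alice: not fully free for 13:35-14:50. Ravi: free for 13:35-14:50. Hana: not fully free for 13:35-14:50. Wei: not fully free for 13:35-14:50. Finn: not fully free for 13:35-14:50.

Alice, Finn, Hana, Wei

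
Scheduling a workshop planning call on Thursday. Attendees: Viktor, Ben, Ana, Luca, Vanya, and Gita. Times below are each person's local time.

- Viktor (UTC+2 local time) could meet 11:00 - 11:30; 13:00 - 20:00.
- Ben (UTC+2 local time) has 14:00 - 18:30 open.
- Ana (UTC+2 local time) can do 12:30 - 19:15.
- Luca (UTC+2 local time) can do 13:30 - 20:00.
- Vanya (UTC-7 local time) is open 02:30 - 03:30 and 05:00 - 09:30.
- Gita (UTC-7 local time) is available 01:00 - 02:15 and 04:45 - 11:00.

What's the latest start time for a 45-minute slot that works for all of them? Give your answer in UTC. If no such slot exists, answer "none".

Viktor in UTC: 09:00-09:30, 11:00-18:00 (subtract 2h to convert from UTC+2).
Ben in UTC: 12:00-16:30 (subtract 2h to convert from UTC+2).
Ana in UTC: 10:30-17:15 (subtract 2h to convert from UTC+2).
Luca in UTC: 11:30-18:00 (subtract 2h to convert from UTC+2).
Vanya in UTC: 09:30-10:30, 12:00-16:30 (add 7h to convert from UTC-7).
Gita in UTC: 08:00-09:15, 11:45-18:00 (add 7h to convert from UTC-7).
Viktor ∩ Ben: 12:00-16:30.
Viktor ∩ Ben ∩ Ana: 12:00-16:30.
Viktor ∩ Ben ∩ Ana ∩ Luca: 12:00-16:30.
Viktor ∩ Ben ∩ Ana ∩ Luca ∩ Vanya: 12:00-16:30.
Viktor ∩ Ben ∩ Ana ∩ Luca ∩ Vanya ∩ Gita: 12:00-16:30.
The last common window of at least 45 minutes is 12:00-16:30; a 45-minute meeting can start as late as 15:45 and still end by 16:30.

15:45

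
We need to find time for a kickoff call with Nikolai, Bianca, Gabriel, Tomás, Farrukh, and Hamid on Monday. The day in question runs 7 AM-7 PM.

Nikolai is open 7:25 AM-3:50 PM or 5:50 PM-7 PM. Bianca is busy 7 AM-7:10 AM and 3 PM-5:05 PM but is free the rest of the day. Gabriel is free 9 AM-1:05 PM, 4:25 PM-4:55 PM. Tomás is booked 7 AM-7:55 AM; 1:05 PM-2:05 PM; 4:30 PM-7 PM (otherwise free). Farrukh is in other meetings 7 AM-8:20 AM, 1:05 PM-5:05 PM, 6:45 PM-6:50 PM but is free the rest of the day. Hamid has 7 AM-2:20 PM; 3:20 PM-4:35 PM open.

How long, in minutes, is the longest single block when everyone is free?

245

Nikolai free: 07:25-15:50, 17:50-19:00.
Bianca free: 07:10-15:00, 17:05-19:00 (invert busy blocks within the working day).
Gabriel free: 09:00-13:05, 16:25-16:55.
Tomás free: 07:55-13:05, 14:05-16:30 (invert busy blocks within the working day).
Farrukh free: 08:20-13:05, 17:05-18:45, 18:50-19:00 (invert busy blocks within the working day).
Hamid free: 07:00-14:20, 15:20-16:35.
Nikolai ∩ Bianca: 07:25-15:00, 17:50-19:00.
Nikolai ∩ Bianca ∩ Gabriel: 09:00-13:05.
Nikolai ∩ Bianca ∩ Gabriel ∩ Tomás: 09:00-13:05.
Nikolai ∩ Bianca ∩ Gabriel ∩ Tomás ∩ Farrukh: 09:00-13:05.
Nikolai ∩ Bianca ∩ Gabriel ∩ Tomás ∩ Farrukh ∩ Hamid: 09:00-13:05.
The longest is 09:00-13:05 at 245 minutes.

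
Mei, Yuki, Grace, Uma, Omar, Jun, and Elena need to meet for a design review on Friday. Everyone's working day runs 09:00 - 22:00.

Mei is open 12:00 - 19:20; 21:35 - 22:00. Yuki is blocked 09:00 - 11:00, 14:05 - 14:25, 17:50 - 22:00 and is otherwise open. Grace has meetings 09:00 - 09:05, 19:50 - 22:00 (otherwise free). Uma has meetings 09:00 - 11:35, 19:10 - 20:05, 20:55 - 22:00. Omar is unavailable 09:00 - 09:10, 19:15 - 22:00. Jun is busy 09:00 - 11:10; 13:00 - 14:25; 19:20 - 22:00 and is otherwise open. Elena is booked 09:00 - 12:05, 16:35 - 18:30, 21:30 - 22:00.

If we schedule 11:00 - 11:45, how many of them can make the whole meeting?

3

Mei free: 12:00-19:20, 21:35-22:00.
Yuki free: 11:00-14:05, 14:25-17:50 (invert busy blocks within the working day).
Grace free: 09:05-19:50 (invert busy blocks within the working day).
Uma free: 11:35-19:10, 20:05-20:55 (invert busy blocks within the working day).
Omar free: 09:10-19:15 (invert busy blocks within the working day).
Jun free: 11:10-13:00, 14:25-19:20 (invert busy blocks within the working day).
Elena free: 12:05-16:35, 18:30-21:30 (invert busy blocks within the working day).
Yuki, Grace, and Omar can make the full 11:00-11:45 slot — that's 3.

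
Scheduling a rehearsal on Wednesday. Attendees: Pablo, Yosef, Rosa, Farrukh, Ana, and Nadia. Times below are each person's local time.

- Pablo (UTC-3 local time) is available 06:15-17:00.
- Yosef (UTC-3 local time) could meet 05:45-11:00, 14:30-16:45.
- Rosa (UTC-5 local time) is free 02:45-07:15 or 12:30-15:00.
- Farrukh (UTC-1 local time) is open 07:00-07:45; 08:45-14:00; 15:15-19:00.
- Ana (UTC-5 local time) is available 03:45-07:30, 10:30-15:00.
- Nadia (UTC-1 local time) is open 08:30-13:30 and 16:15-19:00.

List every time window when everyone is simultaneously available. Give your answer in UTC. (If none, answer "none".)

09:45-12:15, 17:30-19:45

Pablo in UTC: 09:15-20:00 (add 3h to convert from UTC-3).
Yosef in UTC: 08:45-14:00, 17:30-19:45 (add 3h to convert from UTC-3).
Rosa in UTC: 07:45-12:15, 17:30-20:00 (add 5h to convert from UTC-5).
Farrukh in UTC: 08:00-08:45, 09:45-15:00, 16:15-20:00 (add 1h to convert from UTC-1).
Ana in UTC: 08:45-12:30, 15:30-20:00 (add 5h to convert from UTC-5).
Nadia in UTC: 09:30-14:30, 17:15-20:00 (add 1h to convert from UTC-1).
Pablo ∩ Yosef: 09:15-14:00, 17:30-19:45.
Pablo ∩ Yosef ∩ Rosa: 09:15-12:15, 17:30-19:45.
Pablo ∩ Yosef ∩ Rosa ∩ Farrukh: 09:45-12:15, 17:30-19:45.
Pablo ∩ Yosef ∩ Rosa ∩ Farrukh ∩ Ana: 09:45-12:15, 17:30-19:45.
Pablo ∩ Yosef ∩ Rosa ∩ Farrukh ∩ Ana ∩ Nadia: 09:45-12:15, 17:30-19:45.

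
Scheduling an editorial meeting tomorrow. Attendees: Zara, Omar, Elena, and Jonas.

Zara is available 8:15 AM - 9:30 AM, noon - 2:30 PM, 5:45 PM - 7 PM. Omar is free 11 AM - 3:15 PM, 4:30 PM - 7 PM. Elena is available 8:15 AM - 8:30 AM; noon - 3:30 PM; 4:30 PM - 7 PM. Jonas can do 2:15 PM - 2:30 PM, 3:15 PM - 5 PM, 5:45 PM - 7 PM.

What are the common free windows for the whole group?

Zara ∩ Omar: 12:00-14:30, 17:45-19:00.
Zara ∩ Omar ∩ Elena: 12:00-14:30, 17:45-19:00.
Zara ∩ Omar ∩ Elena ∩ Jonas: 14:15-14:30, 17:45-19:00.

14:15-14:30, 17:45-19:00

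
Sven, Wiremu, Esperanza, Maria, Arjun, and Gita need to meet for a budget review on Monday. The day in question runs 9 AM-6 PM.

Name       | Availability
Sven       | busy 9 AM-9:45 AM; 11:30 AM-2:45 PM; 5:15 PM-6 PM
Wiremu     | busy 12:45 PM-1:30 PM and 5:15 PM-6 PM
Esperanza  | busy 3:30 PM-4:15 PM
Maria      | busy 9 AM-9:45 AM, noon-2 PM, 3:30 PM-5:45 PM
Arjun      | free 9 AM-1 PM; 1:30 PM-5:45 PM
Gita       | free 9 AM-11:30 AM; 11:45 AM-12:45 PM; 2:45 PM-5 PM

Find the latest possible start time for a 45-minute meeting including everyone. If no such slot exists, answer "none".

Sven free: 09:45-11:30, 14:45-17:15 (invert busy blocks within the working day).
Wiremu free: 09:00-12:45, 13:30-17:15 (invert busy blocks within the working day).
Esperanza free: 09:00-15:30, 16:15-18:00 (invert busy blocks within the working day).
Maria free: 09:45-12:00, 14:00-15:30, 17:45-18:00 (invert busy blocks within the working day).
Arjun free: 09:00-13:00, 13:30-17:45.
Gita free: 09:00-11:30, 11:45-12:45, 14:45-17:00.
Sven ∩ Wiremu: 09:45-11:30, 14:45-17:15.
Sven ∩ Wiremu ∩ Esperanza: 09:45-11:30, 14:45-15:30, 16:15-17:15.
Sven ∩ Wiremu ∩ Esperanza ∩ Maria: 09:45-11:30, 14:45-15:30.
Sven ∩ Wiremu ∩ Esperanza ∩ Maria ∩ Arjun: 09:45-11:30, 14:45-15:30.
Sven ∩ Wiremu ∩ Esperanza ∩ Maria ∩ Arjun ∩ Gita: 09:45-11:30, 14:45-15:30.
So the common availability across everyone is 09:45-11:30, 14:45-15:30.
The last common window of at least 45 minutes is 14:45-15:30; a 45-minute meeting can start as late as 14:45 and still end by 15:30.

14:45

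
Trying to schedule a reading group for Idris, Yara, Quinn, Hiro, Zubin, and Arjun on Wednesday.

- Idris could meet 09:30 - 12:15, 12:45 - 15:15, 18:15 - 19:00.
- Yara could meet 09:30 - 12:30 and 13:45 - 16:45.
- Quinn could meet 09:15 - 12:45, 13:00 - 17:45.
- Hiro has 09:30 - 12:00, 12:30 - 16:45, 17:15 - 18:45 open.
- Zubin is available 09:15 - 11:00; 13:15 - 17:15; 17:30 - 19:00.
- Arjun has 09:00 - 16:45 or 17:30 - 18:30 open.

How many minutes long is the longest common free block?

90

Idris ∩ Yara: 09:30-12:15, 13:45-15:15.
Idris ∩ Yara ∩ Quinn: 09:30-12:15, 13:45-15:15.
Idris ∩ Yara ∩ Quinn ∩ Hiro: 09:30-12:00, 13:45-15:15.
Idris ∩ Yara ∩ Quinn ∩ Hiro ∩ Zubin: 09:30-11:00, 13:45-15:15.
Idris ∩ Yara ∩ Quinn ∩ Hiro ∩ Zubin ∩ Arjun: 09:30-11:00, 13:45-15:15.
The longest is 09:30-11:00 at 90 minutes.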